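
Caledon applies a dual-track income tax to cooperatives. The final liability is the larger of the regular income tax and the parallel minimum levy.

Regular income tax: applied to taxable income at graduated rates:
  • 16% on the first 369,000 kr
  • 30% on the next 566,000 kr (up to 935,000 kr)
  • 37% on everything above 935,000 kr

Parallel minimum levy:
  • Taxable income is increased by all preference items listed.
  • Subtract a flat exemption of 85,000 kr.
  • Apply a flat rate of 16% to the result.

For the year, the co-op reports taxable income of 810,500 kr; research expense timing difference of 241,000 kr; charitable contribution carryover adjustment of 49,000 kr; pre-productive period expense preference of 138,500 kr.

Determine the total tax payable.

191,490 kr

Regular income tax:
  369,000 kr × 16% = 59,040 kr
  441,500 kr × 30% = 132,450 kr
  → 191,490 kr

Parallel minimum levy:
  Adjusted income: 810,500 kr + 241,000 kr + 49,000 kr + 138,500 kr = 1,239,000 kr
  Less exemption 85,000 kr → base 1,154,000 kr
  1,154,000 kr × 16% = 184,640 kr

191,490 kr > 184,640 kr, so the regular income tax governs.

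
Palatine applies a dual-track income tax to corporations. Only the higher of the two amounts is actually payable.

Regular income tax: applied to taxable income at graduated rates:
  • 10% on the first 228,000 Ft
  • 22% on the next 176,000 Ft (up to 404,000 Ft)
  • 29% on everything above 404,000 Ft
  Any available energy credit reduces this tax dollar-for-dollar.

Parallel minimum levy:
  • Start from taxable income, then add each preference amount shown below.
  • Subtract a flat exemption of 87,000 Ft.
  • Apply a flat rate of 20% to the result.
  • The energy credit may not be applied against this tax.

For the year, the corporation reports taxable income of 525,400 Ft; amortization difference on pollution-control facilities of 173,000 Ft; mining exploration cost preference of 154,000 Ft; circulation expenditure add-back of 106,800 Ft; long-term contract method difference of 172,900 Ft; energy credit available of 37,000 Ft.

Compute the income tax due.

209,020 Ft

Regular income tax:
  228,000 Ft × 10% = 22,800 Ft
  176,000 Ft × 22% = 38,720 Ft
  121,400 Ft × 29% = 35,206 Ft
  → 96,726 Ft
  Less energy credit 37,000 Ft → 59,726 Ft

Parallel minimum levy:
  Adjusted income: 525,400 Ft + 173,000 Ft + 154,000 Ft + 106,800 Ft + 172,900 Ft = 1,132,100 Ft
  Less exemption 87,000 Ft → base 1,045,100 Ft
  1,045,100 Ft × 20% = 209,020 Ft

209,020 Ft > 59,726 Ft, so the parallel minimum levy is the binding amount.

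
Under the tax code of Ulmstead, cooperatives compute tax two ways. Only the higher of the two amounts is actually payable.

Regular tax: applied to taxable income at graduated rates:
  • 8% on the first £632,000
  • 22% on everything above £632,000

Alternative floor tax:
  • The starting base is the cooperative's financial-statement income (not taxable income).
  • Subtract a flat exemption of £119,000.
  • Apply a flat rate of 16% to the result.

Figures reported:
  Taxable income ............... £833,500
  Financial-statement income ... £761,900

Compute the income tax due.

£102,864

Regular tax:
  £632,000 × 8% = £50,560
  £201,500 × 22% = £44,330
  → £94,890

Alternative floor tax:
  Base (financial-statement income): £761,900
  Less exemption £119,000 → base £642,900
  £642,900 × 16% = £102,864

£102,864 > £94,890, so the alternative floor tax is the binding amount.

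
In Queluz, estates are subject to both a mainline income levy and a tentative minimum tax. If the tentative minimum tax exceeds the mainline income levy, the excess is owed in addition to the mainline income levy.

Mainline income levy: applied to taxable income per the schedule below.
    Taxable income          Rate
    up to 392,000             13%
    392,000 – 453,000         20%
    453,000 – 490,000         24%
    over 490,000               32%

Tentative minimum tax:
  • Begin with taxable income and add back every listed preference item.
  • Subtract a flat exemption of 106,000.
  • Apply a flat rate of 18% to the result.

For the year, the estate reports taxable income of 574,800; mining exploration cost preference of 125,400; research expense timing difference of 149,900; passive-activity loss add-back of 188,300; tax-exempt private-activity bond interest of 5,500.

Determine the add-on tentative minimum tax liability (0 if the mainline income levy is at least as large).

69,646

Mainline income levy:
  392,000 × 13% = 50,960
  61,000 × 20% = 12,200
  37,000 × 24% = 8,880
  84,800 × 32% = 27,136
  → 99,176

Tentative minimum tax:
  Adjusted income: 574,800 + 125,400 + 149,900 + 188,300 + 5,500 = 1,043,900
  Less exemption 106,000 → base 937,900
  937,900 × 18% = 168,822

Excess of tentative minimum tax over mainline income levy: 168,822 − 99,176 = 69,646.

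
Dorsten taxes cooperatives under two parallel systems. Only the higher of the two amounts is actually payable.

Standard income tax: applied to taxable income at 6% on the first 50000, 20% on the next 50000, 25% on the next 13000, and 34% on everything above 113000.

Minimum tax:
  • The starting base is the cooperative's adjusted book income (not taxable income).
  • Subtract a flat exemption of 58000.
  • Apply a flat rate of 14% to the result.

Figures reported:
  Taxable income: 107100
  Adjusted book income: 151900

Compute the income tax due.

Standard income tax:
  50000 × 6% = 3000
  50000 × 20% = 10000
  7100 × 25% = 1775
  → 14775

Minimum tax:
  Base (adjusted book income): 151900
  Less exemption 58000 → base 93900
  93900 × 14% = 13146

14775 > 13146, so the standard income tax governs.

14775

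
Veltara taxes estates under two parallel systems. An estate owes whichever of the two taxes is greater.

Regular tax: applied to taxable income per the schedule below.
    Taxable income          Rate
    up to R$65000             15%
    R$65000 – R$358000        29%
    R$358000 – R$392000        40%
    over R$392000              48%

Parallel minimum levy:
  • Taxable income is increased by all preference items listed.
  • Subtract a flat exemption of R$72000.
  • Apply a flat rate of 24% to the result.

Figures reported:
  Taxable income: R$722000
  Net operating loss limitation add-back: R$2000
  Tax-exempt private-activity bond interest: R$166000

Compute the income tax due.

Regular tax:
  R$65000 × 15% = R$9750
  R$293000 × 29% = R$84970
  R$34000 × 40% = R$13600
  R$330000 × 48% = R$158400
  → R$266720

Parallel minimum levy:
  Adjusted income: R$722000 + R$2000 + R$166000 = R$890000
  Less exemption R$72000 → base R$818000
  R$818000 × 24% = R$196320

R$266720 > R$196320, so the regular tax governs.

R$266720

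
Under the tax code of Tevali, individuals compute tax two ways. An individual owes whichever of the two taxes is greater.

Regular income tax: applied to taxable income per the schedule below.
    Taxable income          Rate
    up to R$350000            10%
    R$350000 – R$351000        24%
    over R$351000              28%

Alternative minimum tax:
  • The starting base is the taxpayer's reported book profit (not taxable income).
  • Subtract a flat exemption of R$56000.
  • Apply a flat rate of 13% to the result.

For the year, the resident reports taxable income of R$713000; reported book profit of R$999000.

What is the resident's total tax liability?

Regular income tax:
  R$350000 × 10% = R$35000
  R$1000 × 24% = R$240
  R$362000 × 28% = R$101360
  → R$136600

Alternative minimum tax:
  Base (reported book profit): R$999000
  Less exemption R$56000 → base R$943000
  R$943000 × 13% = R$122590

R$136600 > R$122590, so the regular income tax governs.

R$136600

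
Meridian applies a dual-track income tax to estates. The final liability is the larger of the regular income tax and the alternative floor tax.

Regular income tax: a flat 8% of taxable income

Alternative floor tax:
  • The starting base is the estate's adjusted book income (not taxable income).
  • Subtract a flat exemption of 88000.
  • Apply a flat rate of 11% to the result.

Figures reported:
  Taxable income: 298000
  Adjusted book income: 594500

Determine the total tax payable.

55715

Regular income tax:
  298000 × 8% = 23840

Alternative floor tax:
  Base (adjusted book income): 594500
  Less exemption 88000 → base 506500
  506500 × 11% = 55715

55715 > 23840, so the alternative floor tax is the binding amount.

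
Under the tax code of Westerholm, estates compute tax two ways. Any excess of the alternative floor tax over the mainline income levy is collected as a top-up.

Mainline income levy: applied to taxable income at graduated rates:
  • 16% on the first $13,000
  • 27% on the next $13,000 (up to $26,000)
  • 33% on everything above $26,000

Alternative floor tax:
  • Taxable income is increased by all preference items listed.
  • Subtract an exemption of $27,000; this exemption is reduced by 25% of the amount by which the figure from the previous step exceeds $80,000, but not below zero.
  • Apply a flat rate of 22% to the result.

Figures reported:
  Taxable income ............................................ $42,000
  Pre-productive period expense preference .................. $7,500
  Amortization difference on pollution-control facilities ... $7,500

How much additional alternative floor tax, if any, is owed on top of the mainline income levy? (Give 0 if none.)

$0

Alternative floor tax:
  Adjusted income: $42,000 + $7,500 + $7,500 = $57,000
  Exemption: $57,000 ≤ $80,000, so full $27,000 applies
  Base: $57,000 − $27,000 = $30,000
  $30,000 × 22% = $6,600

Mainline income levy:
  $13,000 × 16% = $2,080
  $13,000 × 27% = $3,510
  $16,000 × 33% = $5,280
  → $10,870

$6,600 ≤ $10,870, so no add-on is due.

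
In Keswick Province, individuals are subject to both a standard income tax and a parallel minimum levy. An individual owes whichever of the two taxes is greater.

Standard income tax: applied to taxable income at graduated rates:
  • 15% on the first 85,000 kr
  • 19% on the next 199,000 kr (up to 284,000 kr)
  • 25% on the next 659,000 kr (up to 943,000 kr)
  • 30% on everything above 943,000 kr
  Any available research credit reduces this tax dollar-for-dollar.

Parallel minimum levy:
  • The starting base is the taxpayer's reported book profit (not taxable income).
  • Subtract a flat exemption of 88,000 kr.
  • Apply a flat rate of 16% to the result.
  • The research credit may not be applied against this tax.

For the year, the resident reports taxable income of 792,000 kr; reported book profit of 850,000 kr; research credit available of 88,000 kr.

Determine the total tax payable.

121,920 kr

Standard income tax:
  85,000 kr × 15% = 12,750 kr
  199,000 kr × 19% = 37,810 kr
  508,000 kr × 25% = 127,000 kr
  → 177,560 kr
  Less research credit 88,000 kr → 89,560 kr

Parallel minimum levy:
  Base (reported book profit): 850,000 kr
  Less exemption 88,000 kr → base 762,000 kr
  762,000 kr × 16% = 121,920 kr

121,920 kr > 89,560 kr, so the parallel minimum levy is the binding amount.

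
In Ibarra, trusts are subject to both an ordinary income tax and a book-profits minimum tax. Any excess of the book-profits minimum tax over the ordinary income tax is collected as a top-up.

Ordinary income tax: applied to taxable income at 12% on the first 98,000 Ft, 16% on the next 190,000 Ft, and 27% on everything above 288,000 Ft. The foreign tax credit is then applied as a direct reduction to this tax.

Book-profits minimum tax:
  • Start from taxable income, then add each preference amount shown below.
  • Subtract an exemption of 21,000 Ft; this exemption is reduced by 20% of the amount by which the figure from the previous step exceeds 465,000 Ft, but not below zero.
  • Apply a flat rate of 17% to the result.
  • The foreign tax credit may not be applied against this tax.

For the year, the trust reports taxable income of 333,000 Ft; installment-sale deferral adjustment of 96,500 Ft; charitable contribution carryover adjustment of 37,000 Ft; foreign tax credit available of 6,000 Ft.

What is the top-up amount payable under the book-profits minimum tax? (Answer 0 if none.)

27,476 Ft

Ordinary income tax:
  98,000 Ft × 12% = 11,760 Ft
  190,000 Ft × 16% = 30,400 Ft
  45,000 Ft × 27% = 12,150 Ft
  → 54,310 Ft
  Less foreign tax credit 6,000 Ft → 48,310 Ft

Book-profits minimum tax:
  Adjusted income: 333,000 Ft + 96,500 Ft + 37,000 Ft = 466,500 Ft
  Exemption: 21,000 Ft − 20% × (466,500 Ft − 465,000 Ft) = 21,000 Ft − 300 Ft = 20,700 Ft
  Base: 466,500 Ft − 20,700 Ft = 445,800 Ft
  445,800 Ft × 17% = 75,786 Ft

Excess of book-profits minimum tax over ordinary income tax: 75,786 Ft − 48,310 Ft = 27,476 Ft.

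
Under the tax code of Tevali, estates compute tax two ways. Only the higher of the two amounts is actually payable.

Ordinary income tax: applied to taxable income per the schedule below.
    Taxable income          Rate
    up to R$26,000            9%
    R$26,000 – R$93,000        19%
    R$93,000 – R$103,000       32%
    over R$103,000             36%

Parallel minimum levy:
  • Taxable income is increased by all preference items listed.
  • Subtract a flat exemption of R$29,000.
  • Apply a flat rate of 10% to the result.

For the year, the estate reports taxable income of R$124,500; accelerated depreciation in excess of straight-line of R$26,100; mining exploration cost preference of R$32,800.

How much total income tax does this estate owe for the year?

Parallel minimum levy:
  Adjusted income: R$124,500 + R$26,100 + R$32,800 = R$183,400
  Less exemption R$29,000 → base R$154,400
  R$154,400 × 10% = R$15,440

Ordinary income tax:
  R$26,000 × 9% = R$2,340
  R$67,000 × 19% = R$12,730
  R$10,000 × 32% = R$3,200
  R$21,500 × 36% = R$7,740
  → R$26,010

R$26,010 > R$15,440, so the ordinary income tax governs.

R$26,010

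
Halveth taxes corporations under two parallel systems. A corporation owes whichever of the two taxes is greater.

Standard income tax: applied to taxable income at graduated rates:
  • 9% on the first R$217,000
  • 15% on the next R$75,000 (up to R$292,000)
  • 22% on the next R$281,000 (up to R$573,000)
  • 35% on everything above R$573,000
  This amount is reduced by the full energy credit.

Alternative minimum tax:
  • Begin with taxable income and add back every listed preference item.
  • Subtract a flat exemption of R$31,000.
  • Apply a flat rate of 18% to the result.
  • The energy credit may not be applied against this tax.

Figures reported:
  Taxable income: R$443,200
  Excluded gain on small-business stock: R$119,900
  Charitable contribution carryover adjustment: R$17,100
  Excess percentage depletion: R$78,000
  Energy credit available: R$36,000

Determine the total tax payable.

R$112,896

Alternative minimum tax:
  Adjusted income: R$443,200 + R$119,900 + R$17,100 + R$78,000 = R$658,200
  Less exemption R$31,000 → base R$627,200
  R$627,200 × 18% = R$112,896

Standard income tax:
  R$217,000 × 9% = R$19,530
  R$75,000 × 15% = R$11,250
  R$151,200 × 22% = R$33,264
  → R$64,044
  Less energy credit R$36,000 → R$28,044

R$112,896 > R$28,044, so the alternative minimum tax is the binding amount.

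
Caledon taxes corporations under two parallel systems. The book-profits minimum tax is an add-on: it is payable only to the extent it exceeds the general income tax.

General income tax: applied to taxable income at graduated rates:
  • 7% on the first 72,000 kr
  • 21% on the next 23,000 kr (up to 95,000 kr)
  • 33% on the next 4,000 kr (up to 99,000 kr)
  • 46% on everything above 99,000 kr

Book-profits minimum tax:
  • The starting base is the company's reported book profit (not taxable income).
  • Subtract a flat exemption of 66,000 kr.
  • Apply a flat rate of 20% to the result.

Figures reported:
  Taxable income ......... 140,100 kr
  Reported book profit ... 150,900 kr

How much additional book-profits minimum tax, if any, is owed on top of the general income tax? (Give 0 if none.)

General income tax:
  72,000 kr × 7% = 5,040 kr
  23,000 kr × 21% = 4,830 kr
  4,000 kr × 33% = 1,320 kr
  41,100 kr × 46% = 18,906 kr
  → 30,096 kr

Book-profits minimum tax:
  Base (reported book profit): 150,900 kr
  Less exemption 66,000 kr → base 84,900 kr
  84,900 kr × 20% = 16,980 kr

16,980 kr ≤ 30,096 kr, so no add-on is due.

0 kr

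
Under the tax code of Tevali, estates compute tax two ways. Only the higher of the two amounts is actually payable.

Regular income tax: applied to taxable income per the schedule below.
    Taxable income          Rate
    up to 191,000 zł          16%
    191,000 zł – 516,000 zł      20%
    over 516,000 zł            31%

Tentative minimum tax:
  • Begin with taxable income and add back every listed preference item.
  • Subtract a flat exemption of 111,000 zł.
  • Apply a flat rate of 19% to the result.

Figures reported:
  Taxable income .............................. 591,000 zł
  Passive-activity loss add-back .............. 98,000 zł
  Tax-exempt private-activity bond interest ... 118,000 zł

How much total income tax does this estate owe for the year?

Regular income tax:
  191,000 zł × 16% = 30,560 zł
  325,000 zł × 20% = 65,000 zł
  75,000 zł × 31% = 23,250 zł
  → 118,810 zł

Tentative minimum tax:
  Adjusted income: 591,000 zł + 98,000 zł + 118,000 zł = 807,000 zł
  Less exemption 111,000 zł → base 696,000 zł
  696,000 zł × 19% = 132,240 zł

132,240 zł > 118,810 zł, so the tentative minimum tax is the binding amount.

132,240 zł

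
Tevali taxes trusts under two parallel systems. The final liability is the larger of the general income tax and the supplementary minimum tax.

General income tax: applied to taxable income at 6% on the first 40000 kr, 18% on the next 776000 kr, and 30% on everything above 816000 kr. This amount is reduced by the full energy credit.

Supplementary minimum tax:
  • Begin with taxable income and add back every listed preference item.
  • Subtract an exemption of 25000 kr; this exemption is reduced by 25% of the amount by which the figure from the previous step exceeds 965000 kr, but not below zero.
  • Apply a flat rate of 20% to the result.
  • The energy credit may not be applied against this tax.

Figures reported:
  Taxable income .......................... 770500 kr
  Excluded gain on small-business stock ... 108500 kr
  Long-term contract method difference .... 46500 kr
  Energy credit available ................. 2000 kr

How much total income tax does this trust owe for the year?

Supplementary minimum tax:
  Adjusted income: 770500 kr + 108500 kr + 46500 kr = 925500 kr
  Exemption: 925500 kr ≤ 965000 kr, so full 25000 kr applies
  Base: 925500 kr − 25000 kr = 900500 kr
  900500 kr × 20% = 180100 kr

General income tax:
  40000 kr × 6% = 2400 kr
  730500 kr × 18% = 131490 kr
  → 133890 kr
  Less energy credit 2000 kr → 131890 kr

180100 kr > 131890 kr, so the supplementary minimum tax is the binding amount.

180100 kr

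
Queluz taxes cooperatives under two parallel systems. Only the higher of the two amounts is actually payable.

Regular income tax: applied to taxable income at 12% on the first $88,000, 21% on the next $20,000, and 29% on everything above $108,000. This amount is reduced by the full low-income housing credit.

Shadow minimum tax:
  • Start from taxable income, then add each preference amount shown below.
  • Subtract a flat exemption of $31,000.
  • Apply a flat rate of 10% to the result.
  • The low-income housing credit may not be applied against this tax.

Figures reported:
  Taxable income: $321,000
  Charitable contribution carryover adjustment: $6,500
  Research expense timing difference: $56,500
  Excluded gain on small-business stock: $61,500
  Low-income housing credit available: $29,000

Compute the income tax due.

Regular income tax:
  $88,000 × 12% = $10,560
  $20,000 × 21% = $4,200
  $213,000 × 29% = $61,770
  → $76,530
  Less low-income housing credit $29,000 → $47,530

Shadow minimum tax:
  Adjusted income: $321,000 + $6,500 + $56,500 + $61,500 = $445,500
  Less exemption $31,000 → base $414,500
  $414,500 × 10% = $41,450

$47,530 > $41,450, so the regular income tax governs.

$47,530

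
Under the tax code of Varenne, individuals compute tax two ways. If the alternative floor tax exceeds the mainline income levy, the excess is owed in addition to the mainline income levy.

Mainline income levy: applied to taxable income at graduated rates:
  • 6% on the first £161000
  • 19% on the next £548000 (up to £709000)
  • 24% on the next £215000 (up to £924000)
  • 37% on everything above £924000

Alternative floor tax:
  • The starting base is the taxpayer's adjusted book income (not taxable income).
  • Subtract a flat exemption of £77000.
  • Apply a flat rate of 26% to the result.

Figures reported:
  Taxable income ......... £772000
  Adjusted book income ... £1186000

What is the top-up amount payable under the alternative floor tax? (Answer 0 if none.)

£159440

Mainline income levy:
  £161000 × 6% = £9660
  £548000 × 19% = £104120
  £63000 × 24% = £15120
  → £128900

Alternative floor tax:
  Base (adjusted book income): £1186000
  Less exemption £77000 → base £1109000
  £1109000 × 26% = £288340

Excess of alternative floor tax over mainline income levy: £288340 − £128900 = £159440.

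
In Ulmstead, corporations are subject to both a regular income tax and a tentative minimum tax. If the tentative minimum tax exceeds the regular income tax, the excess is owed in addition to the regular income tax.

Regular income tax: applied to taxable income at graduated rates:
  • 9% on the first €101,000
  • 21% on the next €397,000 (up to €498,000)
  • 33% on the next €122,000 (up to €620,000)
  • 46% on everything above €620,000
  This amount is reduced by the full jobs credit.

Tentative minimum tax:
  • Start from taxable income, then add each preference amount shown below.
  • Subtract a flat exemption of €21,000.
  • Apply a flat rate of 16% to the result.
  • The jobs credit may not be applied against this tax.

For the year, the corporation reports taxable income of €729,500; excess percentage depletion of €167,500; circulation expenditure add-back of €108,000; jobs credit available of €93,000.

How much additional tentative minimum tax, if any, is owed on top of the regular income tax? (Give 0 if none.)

Regular income tax:
  €101,000 × 9% = €9,090
  €397,000 × 21% = €83,370
  €122,000 × 33% = €40,260
  €109,500 × 46% = €50,370
  → €183,090
  Less jobs credit €93,000 → €90,090

Tentative minimum tax:
  Adjusted income: €729,500 + €167,500 + €108,000 = €1,005,000
  Less exemption €21,000 → base €984,000
  €984,000 × 16% = €157,440

Excess of tentative minimum tax over regular income tax: €157,440 − €90,090 = €67,350.

€67,350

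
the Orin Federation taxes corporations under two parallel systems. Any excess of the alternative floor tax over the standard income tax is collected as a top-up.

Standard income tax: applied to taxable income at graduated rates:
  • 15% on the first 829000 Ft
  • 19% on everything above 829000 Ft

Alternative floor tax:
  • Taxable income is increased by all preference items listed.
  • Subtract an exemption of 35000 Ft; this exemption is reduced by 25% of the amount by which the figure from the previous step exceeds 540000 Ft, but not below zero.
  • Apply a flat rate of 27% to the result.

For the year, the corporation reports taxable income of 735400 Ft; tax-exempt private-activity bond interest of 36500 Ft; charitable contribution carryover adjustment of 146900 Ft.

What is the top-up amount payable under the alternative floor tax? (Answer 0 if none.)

137766 Ft

Alternative floor tax:
  Adjusted income: 735400 Ft + 36500 Ft + 146900 Ft = 918800 Ft
  Exemption: 25% × (918800 Ft − 540000 Ft) = 94700 Ft ≥ 35000 Ft, so the exemption is fully phased out
  Base: 918800 Ft − 0 Ft = 918800 Ft
  918800 Ft × 27% = 248076 Ft

Standard income tax:
  735400 Ft × 15% = 110310 Ft

Excess of alternative floor tax over standard income tax: 248076 Ft − 110310 Ft = 137766 Ft.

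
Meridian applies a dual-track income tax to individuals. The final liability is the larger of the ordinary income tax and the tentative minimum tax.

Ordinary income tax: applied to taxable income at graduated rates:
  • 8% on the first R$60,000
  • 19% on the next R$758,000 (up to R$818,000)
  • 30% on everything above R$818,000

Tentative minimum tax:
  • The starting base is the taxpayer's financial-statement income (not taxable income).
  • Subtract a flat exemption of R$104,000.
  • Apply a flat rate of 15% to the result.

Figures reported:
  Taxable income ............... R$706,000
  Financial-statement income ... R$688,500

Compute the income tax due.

R$127,540

Tentative minimum tax:
  Base (financial-statement income): R$688,500
  Less exemption R$104,000 → base R$584,500
  R$584,500 × 15% = R$87,675

Ordinary income tax:
  R$60,000 × 8% = R$4,800
  R$646,000 × 19% = R$122,740
  → R$127,540

R$127,540 > R$87,675, so the ordinary income tax governs.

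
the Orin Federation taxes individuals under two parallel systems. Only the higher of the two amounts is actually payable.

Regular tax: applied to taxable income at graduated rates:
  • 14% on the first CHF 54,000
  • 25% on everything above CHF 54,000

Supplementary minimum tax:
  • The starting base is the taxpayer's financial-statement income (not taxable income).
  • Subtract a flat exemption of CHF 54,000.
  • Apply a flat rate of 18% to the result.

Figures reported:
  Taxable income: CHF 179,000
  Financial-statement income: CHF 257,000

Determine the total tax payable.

Supplementary minimum tax:
  Base (financial-statement income): CHF 257,000
  Less exemption CHF 54,000 → base CHF 203,000
  CHF 203,000 × 18% = CHF 36,540

Regular tax:
  CHF 54,000 × 14% = CHF 7,560
  CHF 125,000 × 25% = CHF 31,250
  → CHF 38,810

CHF 38,810 > CHF 36,540, so the regular tax governs.

CHF 38,810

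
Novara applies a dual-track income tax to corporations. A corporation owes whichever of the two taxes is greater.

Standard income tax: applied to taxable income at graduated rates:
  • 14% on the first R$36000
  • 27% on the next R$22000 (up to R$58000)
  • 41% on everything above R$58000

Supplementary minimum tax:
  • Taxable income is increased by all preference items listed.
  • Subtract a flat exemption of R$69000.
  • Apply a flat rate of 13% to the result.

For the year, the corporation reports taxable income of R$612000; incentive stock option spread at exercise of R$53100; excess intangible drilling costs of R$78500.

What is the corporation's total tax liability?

R$238120

Standard income tax:
  R$36000 × 14% = R$5040
  R$22000 × 27% = R$5940
  R$554000 × 41% = R$227140
  → R$238120

Supplementary minimum tax:
  Adjusted income: R$612000 + R$53100 + R$78500 = R$743600
  Less exemption R$69000 → base R$674600
  R$674600 × 13% = R$87698

R$238120 > R$87698, so the standard income tax governs.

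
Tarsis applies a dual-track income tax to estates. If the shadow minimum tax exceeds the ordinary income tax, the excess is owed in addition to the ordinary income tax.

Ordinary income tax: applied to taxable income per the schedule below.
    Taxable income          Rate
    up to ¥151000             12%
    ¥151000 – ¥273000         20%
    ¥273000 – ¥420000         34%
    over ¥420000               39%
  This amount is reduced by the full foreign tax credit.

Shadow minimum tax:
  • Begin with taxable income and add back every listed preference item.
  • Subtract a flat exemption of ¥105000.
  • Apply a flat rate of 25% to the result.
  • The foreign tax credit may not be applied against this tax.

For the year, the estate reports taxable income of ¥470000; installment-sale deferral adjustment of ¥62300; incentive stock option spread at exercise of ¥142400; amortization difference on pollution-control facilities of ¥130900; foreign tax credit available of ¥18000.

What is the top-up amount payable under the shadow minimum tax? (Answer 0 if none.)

¥81150

Shadow minimum tax:
  Adjusted income: ¥470000 + ¥62300 + ¥142400 + ¥130900 = ¥805600
  Less exemption ¥105000 → base ¥700600
  ¥700600 × 25% = ¥175150

Ordinary income tax:
  ¥151000 × 12% = ¥18120
  ¥122000 × 20% = ¥24400
  ¥147000 × 34% = ¥49980
  ¥50000 × 39% = ¥19500
  → ¥112000
  Less foreign tax credit ¥18000 → ¥94000

Excess of shadow minimum tax over ordinary income tax: ¥175150 − ¥94000 = ¥81150.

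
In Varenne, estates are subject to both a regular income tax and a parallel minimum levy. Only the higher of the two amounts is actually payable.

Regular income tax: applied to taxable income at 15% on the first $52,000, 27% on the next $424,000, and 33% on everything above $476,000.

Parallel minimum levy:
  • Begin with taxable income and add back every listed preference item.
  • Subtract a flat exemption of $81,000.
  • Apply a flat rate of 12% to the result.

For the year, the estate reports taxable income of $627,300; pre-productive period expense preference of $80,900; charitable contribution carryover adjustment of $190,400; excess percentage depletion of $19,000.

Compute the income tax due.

$172,209

Regular income tax:
  $52,000 × 15% = $7,800
  $424,000 × 27% = $114,480
  $151,300 × 33% = $49,929
  → $172,209

Parallel minimum levy:
  Adjusted income: $627,300 + $80,900 + $190,400 + $19,000 = $917,600
  Less exemption $81,000 → base $836,600
  $836,600 × 12% = $100,392

$172,209 > $100,392, so the regular income tax governs.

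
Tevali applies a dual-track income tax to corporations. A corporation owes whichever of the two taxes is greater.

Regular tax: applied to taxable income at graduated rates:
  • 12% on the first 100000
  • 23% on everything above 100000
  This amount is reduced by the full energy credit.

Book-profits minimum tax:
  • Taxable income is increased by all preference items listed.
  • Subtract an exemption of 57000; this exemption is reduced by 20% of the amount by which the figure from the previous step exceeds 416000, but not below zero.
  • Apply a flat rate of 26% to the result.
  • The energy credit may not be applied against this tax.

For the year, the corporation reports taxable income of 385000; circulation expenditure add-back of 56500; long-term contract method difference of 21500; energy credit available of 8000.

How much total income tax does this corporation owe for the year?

Regular tax:
  100000 × 12% = 12000
  285000 × 23% = 65550
  → 77550
  Less energy credit 8000 → 69550

Book-profits minimum tax:
  Adjusted income: 385000 + 56500 + 21500 = 463000
  Exemption: 57000 − 20% × (463000 − 416000) = 57000 − 9400 = 47600
  Base: 463000 − 47600 = 415400
  415400 × 26% = 108004

108004 > 69550, so the book-profits minimum tax is the binding amount.

108004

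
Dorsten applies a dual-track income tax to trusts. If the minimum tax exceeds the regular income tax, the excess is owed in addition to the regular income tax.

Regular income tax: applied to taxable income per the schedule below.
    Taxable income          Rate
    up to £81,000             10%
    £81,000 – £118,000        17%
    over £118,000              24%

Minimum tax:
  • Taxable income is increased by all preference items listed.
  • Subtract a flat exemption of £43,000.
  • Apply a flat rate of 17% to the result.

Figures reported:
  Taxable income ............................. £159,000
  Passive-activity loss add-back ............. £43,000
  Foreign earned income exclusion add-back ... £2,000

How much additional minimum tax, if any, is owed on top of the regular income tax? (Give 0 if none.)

£3,140

Minimum tax:
  Adjusted income: £159,000 + £43,000 + £2,000 = £204,000
  Less exemption £43,000 → base £161,000
  £161,000 × 17% = £27,370

Regular income tax:
  £81,000 × 10% = £8,100
  £37,000 × 17% = £6,290
  £41,000 × 24% = £9,840
  → £24,230

Excess of minimum tax over regular income tax: £27,370 − £24,230 = £3,140.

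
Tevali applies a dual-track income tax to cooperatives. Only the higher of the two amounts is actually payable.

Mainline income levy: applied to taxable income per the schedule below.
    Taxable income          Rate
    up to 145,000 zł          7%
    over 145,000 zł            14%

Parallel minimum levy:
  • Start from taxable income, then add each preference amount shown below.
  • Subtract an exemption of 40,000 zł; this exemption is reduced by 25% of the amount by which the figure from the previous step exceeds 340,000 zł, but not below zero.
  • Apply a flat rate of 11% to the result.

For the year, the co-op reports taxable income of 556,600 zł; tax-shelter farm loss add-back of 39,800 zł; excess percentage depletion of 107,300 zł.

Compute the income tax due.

77,407 zł

Parallel minimum levy:
  Adjusted income: 556,600 zł + 39,800 zł + 107,300 zł = 703,700 zł
  Exemption: 25% × (703,700 zł − 340,000 zł) = 90,925 zł ≥ 40,000 zł, so the exemption is fully phased out
  Base: 703,700 zł − 0 zł = 703,700 zł
  703,700 zł × 11% = 77,407 zł

Mainline income levy:
  145,000 zł × 7% = 10,150 zł
  411,600 zł × 14% = 57,624 zł
  → 67,774 zł

77,407 zł > 67,774 zł, so the parallel minimum levy is the binding amount.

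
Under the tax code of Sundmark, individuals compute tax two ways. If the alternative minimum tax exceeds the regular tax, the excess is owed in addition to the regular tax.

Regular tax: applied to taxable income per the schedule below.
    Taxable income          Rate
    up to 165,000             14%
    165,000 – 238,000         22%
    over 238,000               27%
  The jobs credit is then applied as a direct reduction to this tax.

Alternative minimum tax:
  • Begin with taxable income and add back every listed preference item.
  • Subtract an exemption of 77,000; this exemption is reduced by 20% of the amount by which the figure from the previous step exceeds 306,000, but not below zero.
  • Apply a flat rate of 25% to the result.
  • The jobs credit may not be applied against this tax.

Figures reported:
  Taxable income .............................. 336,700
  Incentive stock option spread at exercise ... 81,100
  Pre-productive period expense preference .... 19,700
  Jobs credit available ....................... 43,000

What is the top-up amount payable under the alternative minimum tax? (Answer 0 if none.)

Regular tax:
  165,000 × 14% = 23,100
  73,000 × 22% = 16,060
  98,700 × 27% = 26,649
  → 65,809
  Less jobs credit 43,000 → 22,809

Alternative minimum tax:
  Adjusted income: 336,700 + 81,100 + 19,700 = 437,500
  Exemption: 77,000 − 20% × (437,500 − 306,000) = 77,000 − 26,300 = 50,700
  Base: 437,500 − 50,700 = 386,800
  386,800 × 25% = 96,700

Excess of alternative minimum tax over regular tax: 96,700 − 22,809 = 73,891.

73,891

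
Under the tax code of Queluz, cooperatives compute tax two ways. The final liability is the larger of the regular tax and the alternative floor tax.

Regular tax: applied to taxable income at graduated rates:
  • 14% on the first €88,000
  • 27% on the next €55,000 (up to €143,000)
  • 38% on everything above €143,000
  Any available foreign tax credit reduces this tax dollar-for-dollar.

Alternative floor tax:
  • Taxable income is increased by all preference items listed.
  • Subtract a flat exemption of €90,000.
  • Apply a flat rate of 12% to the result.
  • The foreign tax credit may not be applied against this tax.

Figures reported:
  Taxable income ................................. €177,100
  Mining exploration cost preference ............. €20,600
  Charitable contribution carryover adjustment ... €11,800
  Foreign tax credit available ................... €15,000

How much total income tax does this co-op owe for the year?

€25,128

Alternative floor tax:
  Adjusted income: €177,100 + €20,600 + €11,800 = €209,500
  Less exemption €90,000 → base €119,500
  €119,500 × 12% = €14,340

Regular tax:
  €88,000 × 14% = €12,320
  €55,000 × 27% = €14,850
  €34,100 × 38% = €12,958
  → €40,128
  Less foreign tax credit €15,000 → €25,128

€25,128 > €14,340, so the regular tax governs.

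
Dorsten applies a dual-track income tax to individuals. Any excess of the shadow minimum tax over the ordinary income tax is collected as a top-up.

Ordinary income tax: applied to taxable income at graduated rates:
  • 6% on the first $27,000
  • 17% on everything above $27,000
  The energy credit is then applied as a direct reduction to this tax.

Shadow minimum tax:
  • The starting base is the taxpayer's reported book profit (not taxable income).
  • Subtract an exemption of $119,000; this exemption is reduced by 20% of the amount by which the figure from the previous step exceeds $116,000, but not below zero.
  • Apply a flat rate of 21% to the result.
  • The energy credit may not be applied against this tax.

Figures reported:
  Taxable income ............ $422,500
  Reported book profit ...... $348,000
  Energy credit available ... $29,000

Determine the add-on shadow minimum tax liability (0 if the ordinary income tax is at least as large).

$17,979

Shadow minimum tax:
  Base (reported book profit): $348,000
  Exemption: $119,000 − 20% × ($348,000 − $116,000) = $119,000 − $46,400 = $72,600
  Base: $348,000 − $72,600 = $275,400
  $275,400 × 21% = $57,834

Ordinary income tax:
  $27,000 × 6% = $1,620
  $395,500 × 17% = $67,235
  → $68,855
  Less energy credit $29,000 → $39,855

Excess of shadow minimum tax over ordinary income tax: $57,834 − $39,855 = $17,979.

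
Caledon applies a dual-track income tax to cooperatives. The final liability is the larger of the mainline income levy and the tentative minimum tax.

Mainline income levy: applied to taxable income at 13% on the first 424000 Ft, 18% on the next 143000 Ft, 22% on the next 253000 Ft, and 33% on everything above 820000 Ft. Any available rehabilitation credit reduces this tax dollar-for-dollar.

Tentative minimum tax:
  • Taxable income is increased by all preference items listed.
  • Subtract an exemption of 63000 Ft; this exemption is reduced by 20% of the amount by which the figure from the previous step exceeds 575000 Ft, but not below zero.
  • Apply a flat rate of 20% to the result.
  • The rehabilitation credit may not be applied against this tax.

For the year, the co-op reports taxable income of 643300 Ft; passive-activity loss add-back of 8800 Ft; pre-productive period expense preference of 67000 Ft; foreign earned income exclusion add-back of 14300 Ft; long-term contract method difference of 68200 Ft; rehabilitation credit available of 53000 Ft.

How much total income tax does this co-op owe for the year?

156784 Ft

Tentative minimum tax:
  Adjusted income: 643300 Ft + 8800 Ft + 67000 Ft + 14300 Ft + 68200 Ft = 801600 Ft
  Exemption: 63000 Ft − 20% × (801600 Ft − 575000 Ft) = 63000 Ft − 45320 Ft = 17680 Ft
  Base: 801600 Ft − 17680 Ft = 783920 Ft
  783920 Ft × 20% = 156784 Ft

Mainline income levy:
  424000 Ft × 13% = 55120 Ft
  143000 Ft × 18% = 25740 Ft
  76300 Ft × 22% = 16786 Ft
  → 97646 Ft
  Less rehabilitation credit 53000 Ft → 44646 Ft

156784 Ft > 44646 Ft, so the tentative minimum tax is the binding amount.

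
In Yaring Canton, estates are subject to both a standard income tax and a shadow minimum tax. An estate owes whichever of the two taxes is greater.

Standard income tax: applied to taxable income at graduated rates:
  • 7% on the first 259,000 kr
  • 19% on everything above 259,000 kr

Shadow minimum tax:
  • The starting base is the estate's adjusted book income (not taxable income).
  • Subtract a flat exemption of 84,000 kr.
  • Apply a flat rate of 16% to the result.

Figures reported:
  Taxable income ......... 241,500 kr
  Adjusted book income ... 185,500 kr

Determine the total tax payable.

16,905 kr

Shadow minimum tax:
  Base (adjusted book income): 185,500 kr
  Less exemption 84,000 kr → base 101,500 kr
  101,500 kr × 16% = 16,240 kr

Standard income tax:
  241,500 kr × 7% = 16,905 kr

16,905 kr > 16,240 kr, so the standard income tax governs.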